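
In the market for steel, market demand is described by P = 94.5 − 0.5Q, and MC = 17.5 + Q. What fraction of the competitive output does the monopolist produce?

Q_m/Q_c = 0.75

A monopolist chooses Q where MR = MC. MR = 94.5 − Q; setting this equal to 17.5 + Q gives Q = 38.5 and P = 75.25.
Competitive equilibrium sets price equal to marginal cost: 94.5 − 0.5Q = 17.5 + Q, so Q = 154/3 and P = 413/6.
Ratio Q_m/Q_c = 38.5/(154/3) = 0.75.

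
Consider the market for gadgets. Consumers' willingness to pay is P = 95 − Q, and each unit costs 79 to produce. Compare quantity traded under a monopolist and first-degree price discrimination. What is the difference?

Quantity traded rises by 8

A monopolist chooses Q where MR = MC. MR = 95 − 2Q; setting this equal to 79 gives Q = 8 and P = 87.
A perfectly discriminating monopolist sells every unit with P(Q) ≥ MC(Q), so output equals the competitive quantity Q = 16. Each buyer pays their reservation price, so CS = 0 and the firm captures all surplus.
Change in quantity traded: 16 − 8 = 8.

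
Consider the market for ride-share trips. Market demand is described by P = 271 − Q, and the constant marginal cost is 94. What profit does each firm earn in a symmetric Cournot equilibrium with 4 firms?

Cournot with 4 identical firms: the symmetric best-response condition is 271 − 5q = 94. Each firm produces q = 35.4, total output Q = 141.6, price P = 129.4.
Each firm's profit = (129.4 − 94)·35.4 = 1253.16.

π_i = 1253.16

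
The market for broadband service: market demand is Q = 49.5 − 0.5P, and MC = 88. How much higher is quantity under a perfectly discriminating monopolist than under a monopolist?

Inverting demand: P = 99 − 2Q.
A monopolist chooses Q where MR = MC. MR = 99 − 4Q; setting this equal to 88 gives Q = 2.75 and P = 93.5.
With perfect price discrimination, output is the efficient level Q = 5.5 (where demand meets MC), but every buyer pays their willingness to pay: CS = 0 and PS = total surplus.
Change in quantity: 5.5 − 2.75 = 2.75.

Quantity rises by 2.75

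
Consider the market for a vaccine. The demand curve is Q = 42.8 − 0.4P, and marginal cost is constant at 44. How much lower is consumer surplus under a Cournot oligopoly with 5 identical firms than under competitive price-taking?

Inverting demand: P = 107 − 2.5Q.
Under competition P = MC = 44, so Q = (107 − 44)/2.5 = 25.2.
CS = ½·(107 − 44)·25.2 = 793.8.
Cournot with 5 identical firms: the symmetric best-response condition is 107 − 15q = 44. Each firm produces q = 4.2, total output Q = 21, price P = 54.5.
CS = ½·(107 − 54.5)·21 = 551.25.
Change in consumer surplus: 551.25 − 793.8 = −242.55.

Consumer surplus falls by 242.55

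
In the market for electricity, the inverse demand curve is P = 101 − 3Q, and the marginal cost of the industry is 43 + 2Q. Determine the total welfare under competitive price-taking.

Competitive equilibrium sets price equal to marginal cost: 101 − 3Q = 43 + 2Q, so Q = 11.6 and P = 66.2.
CS = ½·(101 − 66.2)·11.6 = 201.84; PS = (66.2·11.6 − 43·11.6 − ½·2·11.6²) = 134.56; TS = 336.4.

TS = 336.4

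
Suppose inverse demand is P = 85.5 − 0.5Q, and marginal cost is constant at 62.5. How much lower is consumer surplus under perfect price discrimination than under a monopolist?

Monopoly sets MR = MC: 85.5 − Q = 62.5 ⇒ Q = 23, P = 85.5 − 0.5·23 = 74.
CS = ½·(85.5 − 74)·23 = 132.25.
Under first-degree price discrimination the firm charges each unit its demand price and produces up to where P = MC, i.e. Q = 46. Consumer surplus is zero; producer surplus equals total surplus.
CS = 0.
Change in consumer surplus: 0 − 132.25 = −132.25.

CS falls by 132.25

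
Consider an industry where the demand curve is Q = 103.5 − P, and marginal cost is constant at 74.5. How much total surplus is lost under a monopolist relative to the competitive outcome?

DWL = 105.125

Inverting demand: P = 103.5 − Q.
Under competition P = MC = 74.5, so Q = (103.5 − 74.5)/1 = 29.
The monopolist equates marginal revenue to marginal cost: 103.5 − 2Q = 74.5, so Q = 14.5. From demand, P = 89.
DWL is the triangle between Q = 14.5 and Q = 29: ½·(29 − 14.5)·(89 − 74.5) = 105.125.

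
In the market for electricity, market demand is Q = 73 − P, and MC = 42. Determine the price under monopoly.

Inverting demand: P = 73 − Q.
Monopoly sets MR = MC: 73 − 2Q = 42 ⇒ Q = 15.5, P = 73 − 15.5 = 57.5.

P = 57.5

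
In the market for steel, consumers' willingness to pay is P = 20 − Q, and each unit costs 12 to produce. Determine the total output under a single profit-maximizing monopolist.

A monopolist chooses Q where MR = MC. MR = 20 − 2Q; setting this equal to 12 gives Q = 4 and P = 16.

Q = 4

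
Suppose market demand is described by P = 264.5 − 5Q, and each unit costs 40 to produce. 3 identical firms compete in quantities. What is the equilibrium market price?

P = 96.125

Cournot with 3 identical firms: the symmetric best-response condition is 264.5 − 20q = 40. Each firm produces q = 11.225, total output Q = 33.675, price P = 96.125.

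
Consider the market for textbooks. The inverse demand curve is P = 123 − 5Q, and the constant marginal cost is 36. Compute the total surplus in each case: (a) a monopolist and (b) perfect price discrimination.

Monopoly: TS = 567.675; Perfect PD: TS = 756.9

Monopoly sets MR = MC: 123 − 10Q = 36 ⇒ Q = 8.7, P = 123 − 5·8.7 = 79.5.
CS = ½·(123 − 79.5)·8.7 = 189.225; PS = (79.5 − 36)·8.7 = 378.45; TS = 567.675.
A perfectly discriminating monopolist sells every unit with P(Q) ≥ MC(Q), so output equals the competitive quantity Q = 17.4. Each buyer pays their reservation price, so CS = 0 and the firm captures all surplus.
TS = 756.9 (equal to competitive TS).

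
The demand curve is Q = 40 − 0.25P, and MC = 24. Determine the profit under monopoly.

Profit = 1156

Inverting demand: P = 160 − 4Q.
Monopoly sets MR = MC: 160 − 8Q = 24 ⇒ Q = 17, P = 160 − 4·17 = 92.
Profit = (92 − 24)·17 = 1156.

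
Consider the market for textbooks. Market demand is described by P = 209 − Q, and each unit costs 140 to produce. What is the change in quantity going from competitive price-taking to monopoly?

Quantity falls by 34.5

Under competition P = MC = 140, so Q = (209 − 140)/1 = 69.
Monopoly sets MR = MC: 209 − 2Q = 140 ⇒ Q = 34.5, P = 209 − 34.5 = 174.5.
Change in quantity: 34.5 − 69 = −34.5.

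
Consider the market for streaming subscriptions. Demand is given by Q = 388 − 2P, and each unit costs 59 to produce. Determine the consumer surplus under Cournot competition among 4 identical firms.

CS = 11664

Inverting demand: P = 194 − 0.5Q.
Cournot with 4 identical firms: the symmetric best-response condition is 194 − 2.5q = 59. Each firm produces q = 54, total output Q = 216, price P = 86.
CS = ½·(194 − 86)·216 = 11664.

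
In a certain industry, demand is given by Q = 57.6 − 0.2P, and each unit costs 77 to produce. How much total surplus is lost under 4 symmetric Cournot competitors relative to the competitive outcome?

DWL = 178.084

Inverting demand: P = 288 − 5Q.
Competitive firms price at marginal cost: P = 77, giving Q = 42.2.
With 4 symmetric Cournot firms, each firm's FOC gives 288 − 25q = 77, so q = 8.44, Q = 4·8.44 = 33.76, and P = 119.2.
DWL is the triangle between Q = 33.76 and Q = 42.2: ½·(42.2 − 33.76)·(119.2 − 77) = 178.084.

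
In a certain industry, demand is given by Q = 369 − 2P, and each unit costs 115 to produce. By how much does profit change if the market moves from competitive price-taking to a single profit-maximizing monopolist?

π rises by 2415.125

Inverting demand: P = 184.5 − 0.5Q.
Perfect competition: P = MC = 115, so 184.5 − 0.5Q = 115 and Q = 139.
Profit = (115 − 115)·139 = 0.
Monopoly sets MR = MC: 184.5 − Q = 115 ⇒ Q = 69.5, P = 184.5 − 0.5·69.5 = 149.75.
Profit = (149.75 − 115)·69.5 = 2415.125.
Change in profit: 2415.125 − 0 = 2415.125.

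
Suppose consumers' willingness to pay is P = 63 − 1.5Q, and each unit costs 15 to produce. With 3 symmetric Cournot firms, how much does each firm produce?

With 3 symmetric Cournot firms, each firm's FOC gives 63 − 6q = 15, so q = 8, Q = 3·8 = 24, and P = 27.

q_i = 8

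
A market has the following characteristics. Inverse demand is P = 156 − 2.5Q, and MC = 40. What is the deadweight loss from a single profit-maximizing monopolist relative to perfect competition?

DWL = 672.8

Perfect competition: P = MC = 40, so 156 − 2.5Q = 40 and Q = 46.4.
The monopolist equates marginal revenue to marginal cost: 156 − 5Q = 40, so Q = 23.2. From demand, P = 98.
DWL is the triangle between Q = 23.2 and Q = 46.4: ½·(46.4 − 23.2)·(98 − 40) = 672.8.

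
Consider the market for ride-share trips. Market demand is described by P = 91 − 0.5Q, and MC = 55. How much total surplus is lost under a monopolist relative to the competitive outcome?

Under competition P = MC = 55, so Q = (91 − 55)/0.5 = 72.
A monopolist chooses Q where MR = MC. MR = 91 − Q; setting this equal to 55 gives Q = 36 and P = 73.
DWL is the triangle between Q = 36 and Q = 72: ½·(72 − 36)·(73 − 55) = 324.

DWL = 324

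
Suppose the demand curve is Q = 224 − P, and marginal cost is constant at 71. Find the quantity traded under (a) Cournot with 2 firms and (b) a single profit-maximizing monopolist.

Inverting demand: P = 224 − Q.
In a 2-firm Cournot equilibrium, symmetry and the first-order condition give q = (224 − 71)/(3) = 51. So Q = 102 and P = 122.
A monopolist chooses Q where MR = MC. MR = 224 − 2Q; setting this equal to 71 gives Q = 76.5 and P = 147.5.

Cournot: Q = 102; Monopoly: Q = 76.5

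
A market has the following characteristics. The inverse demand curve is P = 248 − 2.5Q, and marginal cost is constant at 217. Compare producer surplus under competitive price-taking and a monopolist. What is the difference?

Producer surplus rises by 96.1

Perfect competition: P = MC = 217, so 248 − 2.5Q = 217 and Q = 12.4.
PS = (217 − 217)·12.4 = 0.
Monopoly sets MR = MC: 248 − 5Q = 217 ⇒ Q = 6.2, P = 248 − 2.5·6.2 = 232.5.
PS = (232.5 − 217)·6.2 = 96.1.
Change in producer surplus: 96.1 − 0 = 96.1.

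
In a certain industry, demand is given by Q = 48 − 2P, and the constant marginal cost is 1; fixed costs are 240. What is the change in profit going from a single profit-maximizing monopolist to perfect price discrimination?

Inverting demand: P = 24 − 0.5Q.
A monopolist chooses Q where MR = MC. MR = 24 − Q; setting this equal to 1 gives Q = 23 and P = 12.5.
Profit = (12.5 − 1)·23 − 240 = 24.5.
A perfectly discriminating monopolist sells every unit with P(Q) ≥ MC(Q), so output equals the competitive quantity Q = 46. Each buyer pays their reservation price, so CS = 0 and the firm captures all surplus.
PS equals the full surplus area, 529. Profit = 529 − 240 = 289.
Change in profit: 289 − 24.5 = 264.5.

Profit rises by 264.5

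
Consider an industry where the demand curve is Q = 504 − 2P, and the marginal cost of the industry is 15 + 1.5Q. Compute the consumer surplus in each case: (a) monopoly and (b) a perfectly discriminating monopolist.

Inverting demand: P = 252 − 0.5Q.
The monopolist equates marginal revenue to marginal cost: 252 − Q = 15 + 1.5Q, so Q = 94.8. From demand, P = 204.6.
CS = ½·(252 − 204.6)·94.8 = 2246.76.
Under first-degree price discrimination the firm charges each unit its demand price and produces up to where P = MC, i.e. Q = 118.5. Consumer surplus is zero; producer surplus equals total surplus.
CS = 0.

Monopoly: CS = 2246.76; Perfect PD: CS = 0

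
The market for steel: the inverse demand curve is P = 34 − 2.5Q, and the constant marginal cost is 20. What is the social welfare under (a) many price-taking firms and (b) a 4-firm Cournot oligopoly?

Competitive firms price at marginal cost: P = 20, giving Q = 5.6.
CS = ½·(34 − 20)·5.6 = 39.2; PS = (20 − 20)·5.6 = 0; TS = 39.2.
Cournot with 4 identical firms: the symmetric best-response condition is 34 − 12.5q = 20. Each firm produces q = 1.12, total output Q = 4.48, price P = 22.8.
CS = ½·(34 − 22.8)·4.48 = 25.088; PS = (22.8 − 20)·4.48 = 12.544; TS = 37.632.

Competition: TS = 39.2; Cournot: TS = 37.632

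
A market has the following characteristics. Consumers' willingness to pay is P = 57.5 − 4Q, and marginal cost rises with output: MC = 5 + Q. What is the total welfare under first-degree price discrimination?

A perfectly discriminating monopolist sells every unit with P(Q) ≥ MC(Q), so output equals the competitive quantity Q = 10.5. Each buyer pays their reservation price, so CS = 0 and the firm captures all surplus.
TS = 275.625 (equal to competitive TS).

TS = 275.625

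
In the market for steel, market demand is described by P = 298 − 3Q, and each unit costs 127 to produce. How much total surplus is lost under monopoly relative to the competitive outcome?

Under competition P = MC = 127, so Q = (298 − 127)/3 = 57.
Monopoly sets MR = MC: 298 − 6Q = 127 ⇒ Q = 28.5, P = 298 − 3·28.5 = 212.5.
DWL is the triangle between Q = 28.5 and Q = 57: ½·(57 − 28.5)·(212.5 − 127) = 1218.375.

DWL = 1218.375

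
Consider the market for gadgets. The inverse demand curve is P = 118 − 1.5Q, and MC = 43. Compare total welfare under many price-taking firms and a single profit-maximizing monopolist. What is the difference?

Total welfare falls by 468.75

Competitive firms price at marginal cost: P = 43, giving Q = 50.
CS = ½·(118 − 43)·50 = 1875; PS = (43 − 43)·50 = 0; TS = 1875.
A monopolist chooses Q where MR = MC. MR = 118 − 3Q; setting this equal to 43 gives Q = 25 and P = 80.5.
CS = ½·(118 − 80.5)·25 = 468.75; PS = (80.5 − 43)·25 = 937.5; TS = 1406.25.
Change in total welfare: 1406.25 − 1875 = −468.75.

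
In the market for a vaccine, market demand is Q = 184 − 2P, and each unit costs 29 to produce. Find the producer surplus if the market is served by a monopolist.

Inverting demand: P = 92 − 0.5Q.
Monopoly sets MR = MC: 92 − Q = 29 ⇒ Q = 63, P = 92 − 0.5·63 = 60.5.
PS = (60.5 − 29)·63 = 1984.5.

PS = 1984.5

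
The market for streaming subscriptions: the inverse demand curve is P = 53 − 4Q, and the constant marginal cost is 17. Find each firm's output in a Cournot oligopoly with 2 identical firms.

q_i = 3

With 2 symmetric Cournot firms, each firm's FOC gives 53 − 12q = 17, so q = 3, Q = 2·3 = 6, and P = 29.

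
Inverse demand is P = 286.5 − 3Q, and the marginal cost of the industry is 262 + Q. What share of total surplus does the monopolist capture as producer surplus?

A monopolist chooses Q where MR = MC. MR = 286.5 − 6Q; setting this equal to 262 + Q gives Q = 3.5 and P = 276.
CS = ½·(286.5 − 276)·3.5 = 18.375.
PS = P·Q − VC(Q) = 276·3.5 − (262·3.5 + ½·1·3.5²) = 42.875.
Share captured = PS/TS = 42.875/61.25 = 0.7.

PS/TS = 0.7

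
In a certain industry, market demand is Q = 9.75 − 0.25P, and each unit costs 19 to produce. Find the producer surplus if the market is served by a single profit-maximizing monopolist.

Inverting demand: P = 39 − 4Q.
A monopolist chooses Q where MR = MC. MR = 39 − 8Q; setting this equal to 19 gives Q = 2.5 and P = 29.
PS = (29 − 19)·2.5 = 25.

PS = 25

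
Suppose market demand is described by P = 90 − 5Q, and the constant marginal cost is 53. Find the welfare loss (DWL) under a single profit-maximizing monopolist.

Competitive firms price at marginal cost: P = 53, giving Q = 7.4.
Monopoly sets MR = MC: 90 − 10Q = 53 ⇒ Q = 3.7, P = 90 − 5·3.7 = 71.5.
DWL is the triangle between Q = 3.7 and Q = 7.4: ½·(7.4 − 3.7)·(71.5 − 53) = 34.225.

DWL = 34.225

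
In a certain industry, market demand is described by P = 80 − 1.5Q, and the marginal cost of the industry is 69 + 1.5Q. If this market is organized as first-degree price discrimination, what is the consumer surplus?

Under first-degree price discrimination the firm charges each unit its demand price and produces up to where P = MC, i.e. Q = 11/3. Consumer surplus is zero; producer surplus equals total surplus.
CS = 0.

CS = 0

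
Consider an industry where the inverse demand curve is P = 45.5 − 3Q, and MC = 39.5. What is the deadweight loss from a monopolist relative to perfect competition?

DWL = 1.5

Under competition P = MC = 39.5, so Q = (45.5 − 39.5)/3 = 2.
The monopolist equates marginal revenue to marginal cost: 45.5 − 6Q = 39.5, so Q = 1. From demand, P = 42.5.
DWL is the triangle between Q = 1 and Q = 2: ½·(2 − 1)·(42.5 − 39.5) = 1.5.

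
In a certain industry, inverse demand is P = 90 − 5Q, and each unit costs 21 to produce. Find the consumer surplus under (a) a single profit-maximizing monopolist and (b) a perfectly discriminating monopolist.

The monopolist equates marginal revenue to marginal cost: 90 − 10Q = 21, so Q = 6.9. From demand, P = 55.5.
CS = ½·(90 − 55.5)·6.9 = 119.025.
A perfectly discriminating monopolist sells every unit with P(Q) ≥ MC(Q), so output equals the competitive quantity Q = 13.8. Each buyer pays their reservation price, so CS = 0 and the firm captures all surplus.
CS = 0.

Monopoly: CS = 119.025; Perfect PD: CS = 0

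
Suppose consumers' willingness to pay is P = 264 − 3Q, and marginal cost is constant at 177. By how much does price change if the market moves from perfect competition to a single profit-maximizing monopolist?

P rises by 43.5

Perfect competition: P = MC = 177, so 264 − 3Q = 177 and Q = 29.
A monopolist chooses Q where MR = MC. MR = 264 − 6Q; setting this equal to 177 gives Q = 14.5 and P = 220.5.
Change in price: 220.5 − 177 = 43.5.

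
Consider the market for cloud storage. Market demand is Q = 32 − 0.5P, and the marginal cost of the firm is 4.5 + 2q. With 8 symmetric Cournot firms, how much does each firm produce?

q_i = 2.975

Inverting demand: P = 64 − 2Q.
With 8 symmetric Cournot firms, each firm's FOC gives 64 − 18q = 4.5 + 2q, so q = 2.975, Q = 8·2.975 = 23.8, and P = 16.4.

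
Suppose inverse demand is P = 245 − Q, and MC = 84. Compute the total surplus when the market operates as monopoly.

The monopolist equates marginal revenue to marginal cost: 245 − 2Q = 84, so Q = 80.5. From demand, P = 164.5.
CS = ½·(245 − 164.5)·80.5 = 3240.125; PS = (164.5 − 84)·80.5 = 6480.25; TS = 9720.375.

TS = 9720.375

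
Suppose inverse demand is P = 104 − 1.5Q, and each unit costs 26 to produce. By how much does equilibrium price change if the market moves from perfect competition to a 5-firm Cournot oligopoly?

Perfect competition: P = MC = 26, so 104 − 1.5Q = 26 and Q = 52.
With 5 symmetric Cournot firms, each firm's FOC gives 104 − 9q = 26, so q = 26/3, Q = 5·26/3 = 130/3, and P = 39.
Change in equilibrium price: 39 − 26 = 13.

Equilibrium price rises by 13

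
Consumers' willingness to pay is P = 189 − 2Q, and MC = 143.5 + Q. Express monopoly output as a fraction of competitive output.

The monopolist equates marginal revenue to marginal cost: 189 − 4Q = 143.5 + Q, so Q = 9.1. From demand, P = 170.8.
Under competition P = MC: 189 − 2Q = 143.5 + Q ⇒ Q = 91/6, P = 476/3.
Ratio Q_m/Q_c = 9.1/(91/6) = 0.6.

Q_m/Q_c = 0.6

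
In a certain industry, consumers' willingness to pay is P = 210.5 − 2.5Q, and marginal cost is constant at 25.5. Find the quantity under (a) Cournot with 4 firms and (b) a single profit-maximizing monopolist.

Cournot: Q = 59.2; Monopoly: Q = 37

With 4 symmetric Cournot firms, each firm's FOC gives 210.5 − 12.5q = 25.5, so q = 14.8, Q = 4·14.8 = 59.2, and P = 62.5.
Monopoly sets MR = MC: 210.5 − 5Q = 25.5 ⇒ Q = 37, P = 210.5 − 2.5·37 = 118.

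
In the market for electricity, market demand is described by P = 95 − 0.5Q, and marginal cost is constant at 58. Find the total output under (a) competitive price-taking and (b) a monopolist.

Competition: Q = 74; Monopoly: Q = 37

Perfect competition: P = MC = 58, so 95 − 0.5Q = 58 and Q = 74.
Monopoly sets MR = MC: 95 − Q = 58 ⇒ Q = 37, P = 95 − 0.5·37 = 76.5.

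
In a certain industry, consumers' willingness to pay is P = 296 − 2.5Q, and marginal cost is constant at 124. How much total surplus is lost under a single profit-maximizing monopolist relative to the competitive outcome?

DWL = 1479.2

Perfect competition: P = MC = 124, so 296 − 2.5Q = 124 and Q = 68.8.
A monopolist chooses Q where MR = MC. MR = 296 − 5Q; setting this equal to 124 gives Q = 34.4 and P = 210.
DWL is the triangle between Q = 34.4 and Q = 68.8: ½·(68.8 − 34.4)·(210 − 124) = 1479.2.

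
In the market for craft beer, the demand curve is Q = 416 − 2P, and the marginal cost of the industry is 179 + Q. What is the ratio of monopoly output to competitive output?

Q_m/Q_c = 0.75

Inverting demand: P = 208 − 0.5Q.
Monopoly sets MR = MC: 208 − Q = 179 + Q ⇒ Q = 14.5, P = 208 − 0.5·14.5 = 200.75.
Under competition P = MC: 208 − 0.5Q = 179 + Q ⇒ Q = 58/3, P = 595/3.
Ratio Q_m/Q_c = 14.5/(58/3) = 0.75.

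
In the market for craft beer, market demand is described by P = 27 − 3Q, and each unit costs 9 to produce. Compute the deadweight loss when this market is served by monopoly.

Under competition P = MC = 9, so Q = (27 − 9)/3 = 6.
A monopolist chooses Q where MR = MC. MR = 27 − 6Q; setting this equal to 9 gives Q = 3 and P = 18.
DWL is the triangle between Q = 3 and Q = 6: ½·(6 − 3)·(18 − 9) = 13.5.

DWL = 13.5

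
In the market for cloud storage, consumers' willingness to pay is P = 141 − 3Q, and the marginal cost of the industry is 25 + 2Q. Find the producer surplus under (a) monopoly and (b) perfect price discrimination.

Monopoly: PS = 841; Perfect PD: PS = 1345.6

Monopoly sets MR = MC: 141 − 6Q = 25 + 2Q ⇒ Q = 14.5, P = 141 − 3·14.5 = 97.5.
PS = P·Q − VC(Q) = 97.5·14.5 − (25·14.5 + ½·2·14.5²) = 841.
Under first-degree price discrimination the firm charges each unit its demand price and produces up to where P = MC, i.e. Q = 23.2. Consumer surplus is zero; producer surplus equals total surplus.
PS = ½·(141 − 25)·23.2 = 1345.6.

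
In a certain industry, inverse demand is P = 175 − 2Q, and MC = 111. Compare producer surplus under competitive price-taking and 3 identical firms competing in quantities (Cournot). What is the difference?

PS rises by 384

Perfect competition: P = MC = 111, so 175 − 2Q = 111 and Q = 32.
PS = (111 − 111)·32 = 0.
Cournot with 3 identical firms: the symmetric best-response condition is 175 − 8q = 111. Each firm produces q = 8, total output Q = 24, price P = 127.
PS = (127 − 111)·24 = 384.
Change in producer surplus: 384 − 0 = 384.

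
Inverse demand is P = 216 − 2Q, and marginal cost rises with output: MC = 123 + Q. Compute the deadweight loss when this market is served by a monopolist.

Competitive equilibrium sets price equal to marginal cost: 216 − 2Q = 123 + Q, so Q = 31 and P = 154.
Monopoly sets MR = MC: 216 − 4Q = 123 + Q ⇒ Q = 18.6, P = 216 − 2·18.6 = 178.8.
CS = ½·(216 − 154)·31 = 961; PS = (154·31 − 123·31 − ½·1·31²) = 480.5; TS = 1441.5.
CS = ½·(216 − 178.8)·18.6 = 345.96; PS = (178.8·18.6 − 123·18.6 − ½·1·18.6²) = 864.9; TS = 1210.86.
DWL = 1441.5 − 1210.86 = 230.64.

DWL = 230.64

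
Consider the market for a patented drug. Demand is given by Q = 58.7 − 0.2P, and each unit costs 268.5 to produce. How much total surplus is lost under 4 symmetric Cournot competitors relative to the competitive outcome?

Inverting demand: P = 293.5 − 5Q.
Competitive firms price at marginal cost: P = 268.5, giving Q = 5.
Cournot with 4 identical firms: the symmetric best-response condition is 293.5 − 25q = 268.5. Each firm produces q = 1, total output Q = 4, price P = 273.5.
DWL is the triangle between Q = 4 and Q = 5: ½·(5 − 4)·(273.5 − 268.5) = 2.5.

DWL = 2.5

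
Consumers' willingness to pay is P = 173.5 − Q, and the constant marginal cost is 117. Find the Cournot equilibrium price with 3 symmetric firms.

P = 131.125

In a 3-firm Cournot equilibrium, symmetry and the first-order condition give q = (173.5 − 117)/(4) = 14.125. So Q = 42.375 and P = 131.125.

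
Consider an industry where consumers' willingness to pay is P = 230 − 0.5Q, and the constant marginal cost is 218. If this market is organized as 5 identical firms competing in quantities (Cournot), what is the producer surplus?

PS = 40

With 5 symmetric Cournot firms, each firm's FOC gives 230 − 3q = 218, so q = 4, Q = 5·4 = 20, and P = 220.
PS = (220 − 218)·20 = 40.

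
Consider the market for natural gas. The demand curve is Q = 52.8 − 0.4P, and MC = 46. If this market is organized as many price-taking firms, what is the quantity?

Q = 34.4

Inverting demand: P = 132 − 2.5Q.
Under competition P = MC = 46, so Q = (132 − 46)/2.5 = 34.4.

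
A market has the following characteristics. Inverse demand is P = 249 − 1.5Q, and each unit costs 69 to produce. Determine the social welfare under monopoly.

The monopolist equates marginal revenue to marginal cost: 249 − 3Q = 69, so Q = 60. From demand, P = 159.
CS = ½·(249 − 159)·60 = 2700; PS = (159 − 69)·60 = 5400; TS = 8100.

TS = 8100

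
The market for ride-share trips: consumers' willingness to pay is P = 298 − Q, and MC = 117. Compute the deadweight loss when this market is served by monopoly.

Perfect competition: P = MC = 117, so 298 − Q = 117 and Q = 181.
A monopolist chooses Q where MR = MC. MR = 298 − 2Q; setting this equal to 117 gives Q = 90.5 and P = 207.5.
DWL is the triangle between Q = 90.5 and Q = 181: ½·(181 − 90.5)·(207.5 − 117) = 4095.125.

DWL = 4095.125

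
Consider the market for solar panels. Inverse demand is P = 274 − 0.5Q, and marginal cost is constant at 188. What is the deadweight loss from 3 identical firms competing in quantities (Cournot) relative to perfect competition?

Perfect competition: P = MC = 188, so 274 − 0.5Q = 188 and Q = 172.
In a 3-firm Cournot equilibrium, symmetry and the first-order condition give q = (274 − 188)/(2) = 43. So Q = 129 and P = 209.5.
DWL is the triangle between Q = 129 and Q = 172: ½·(172 − 129)·(209.5 − 188) = 462.25.

DWL = 462.25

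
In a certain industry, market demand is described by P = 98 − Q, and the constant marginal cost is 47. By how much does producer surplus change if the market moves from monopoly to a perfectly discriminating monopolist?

A monopolist chooses Q where MR = MC. MR = 98 − 2Q; setting this equal to 47 gives Q = 25.5 and P = 72.5.
PS = (72.5 − 47)·25.5 = 650.25.
With perfect price discrimination, output is the efficient level Q = 51 (where demand meets MC), but every buyer pays their willingness to pay: CS = 0 and PS = total surplus.
PS = ½·(98 − 47)·51 = 1300.5.
Change in producer surplus: 1300.5 − 650.25 = 650.25.

PS rises by 650.25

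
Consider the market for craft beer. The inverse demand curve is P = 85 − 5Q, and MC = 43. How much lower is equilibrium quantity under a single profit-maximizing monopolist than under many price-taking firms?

Under competition P = MC = 43, so Q = (85 − 43)/5 = 8.4.
The monopolist equates marginal revenue to marginal cost: 85 − 10Q = 43, so Q = 4.2. From demand, P = 64.
Change in equilibrium quantity: 4.2 − 8.4 = −4.2.

Q falls by 4.2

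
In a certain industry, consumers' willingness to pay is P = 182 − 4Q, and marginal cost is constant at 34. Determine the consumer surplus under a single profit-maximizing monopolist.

A monopolist chooses Q where MR = MC. MR = 182 − 8Q; setting this equal to 34 gives Q = 18.5 and P = 108.
CS = ½·(182 − 108)·18.5 = 684.5.

CS = 684.5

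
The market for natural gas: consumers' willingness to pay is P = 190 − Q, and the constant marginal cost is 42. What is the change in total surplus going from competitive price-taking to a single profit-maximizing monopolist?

Perfect competition: P = MC = 42, so 190 − Q = 42 and Q = 148.
CS = ½·(190 − 42)·148 = 10952; PS = (42 − 42)·148 = 0; TS = 10952.
The monopolist equates marginal revenue to marginal cost: 190 − 2Q = 42, so Q = 74. From demand, P = 116.
CS = ½·(190 − 116)·74 = 2738; PS = (116 − 42)·74 = 5476; TS = 8214.
Change in total surplus: 8214 − 10952 = −2738.

TS falls by 2738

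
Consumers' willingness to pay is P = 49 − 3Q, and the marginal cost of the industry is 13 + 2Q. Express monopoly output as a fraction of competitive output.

Q_m/Q_c = 0.625

A monopolist chooses Q where MR = MC. MR = 49 − 6Q; setting this equal to 13 + 2Q gives Q = 4.5 and P = 35.5.
Under competition P = MC: 49 − 3Q = 13 + 2Q ⇒ Q = 7.2, P = 27.4.
Ratio Q_m/Q_c = 4.5/7.2 = 0.625.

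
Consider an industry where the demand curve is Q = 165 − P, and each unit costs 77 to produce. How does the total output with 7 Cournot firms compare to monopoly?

Cournot: Q = 77; Monopoly: Q = 44

Inverting demand: P = 165 − Q.
Cournot with 7 identical firms: the symmetric best-response condition is 165 − 8q = 77. Each firm produces q = 11, total output Q = 77, price P = 88.
Monopoly sets MR = MC: 165 − 2Q = 77 ⇒ Q = 44, P = 165 − 44 = 121.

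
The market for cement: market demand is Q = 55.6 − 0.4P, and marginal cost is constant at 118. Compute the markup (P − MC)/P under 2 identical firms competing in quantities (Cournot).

Lerner index = 0.056

Inverting demand: P = 139 − 2.5Q.
With 2 symmetric Cournot firms, each firm's FOC gives 139 − 7.5q = 118, so q = 2.8, Q = 2·2.8 = 5.6, and P = 125.
Lerner index = (P − MC)/P = (125 − 118)/125 = 0.056.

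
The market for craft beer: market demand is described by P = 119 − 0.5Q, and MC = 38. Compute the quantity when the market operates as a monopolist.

Q = 81

Monopoly sets MR = MC: 119 − Q = 38 ⇒ Q = 81, P = 119 − 0.5·81 = 78.5.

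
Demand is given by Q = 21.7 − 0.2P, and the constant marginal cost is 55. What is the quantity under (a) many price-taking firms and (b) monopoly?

Competition: Q = 10.7; Monopoly: Q = 5.35

Inverting demand: P = 108.5 − 5Q.
Perfect competition: P = MC = 55, so 108.5 − 5Q = 55 and Q = 10.7.
A monopolist chooses Q where MR = MC. MR = 108.5 − 10Q; setting this equal to 55 gives Q = 5.35 and P = 81.75.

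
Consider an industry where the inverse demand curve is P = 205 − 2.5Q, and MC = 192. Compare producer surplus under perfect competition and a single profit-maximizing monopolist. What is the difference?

Producer surplus rises by 16.9

Under competition P = MC = 192, so Q = (205 − 192)/2.5 = 5.2.
PS = (192 − 192)·5.2 = 0.
The monopolist equates marginal revenue to marginal cost: 205 − 5Q = 192, so Q = 2.6. From demand, P = 198.5.
PS = (198.5 − 192)·2.6 = 16.9.
Change in producer surplus: 16.9 − 0 = 16.9.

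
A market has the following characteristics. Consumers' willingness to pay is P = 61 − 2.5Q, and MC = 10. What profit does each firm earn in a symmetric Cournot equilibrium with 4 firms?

In a 4-firm Cournot equilibrium, symmetry and the first-order condition give q = (61 − 10)/(12.5) = 4.08. So Q = 16.32 and P = 20.2.
Each firm's profit = (20.2 − 10)·4.08 = 41.616.

π_i = 41.616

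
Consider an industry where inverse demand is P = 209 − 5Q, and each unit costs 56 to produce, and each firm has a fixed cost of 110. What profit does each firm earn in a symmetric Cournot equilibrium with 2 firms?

π_i = 410.2

In a 2-firm Cournot equilibrium, symmetry and the first-order condition give q = (209 − 56)/(15) = 10.2. So Q = 20.4 and P = 107.
Each firm's profit = (107 − 56)·10.2 − 110 = 410.2.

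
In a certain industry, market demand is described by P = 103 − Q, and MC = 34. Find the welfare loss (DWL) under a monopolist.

DWL = 595.125

Competitive firms price at marginal cost: P = 34, giving Q = 69.
Monopoly sets MR = MC: 103 − 2Q = 34 ⇒ Q = 34.5, P = 103 − 34.5 = 68.5.
DWL is the triangle between Q = 34.5 and Q = 69: ½·(69 − 34.5)·(68.5 − 34) = 595.125.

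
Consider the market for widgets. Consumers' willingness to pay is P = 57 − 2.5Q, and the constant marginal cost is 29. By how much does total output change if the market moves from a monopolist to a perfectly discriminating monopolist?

Q rises by 5.6

A monopolist chooses Q where MR = MC. MR = 57 − 5Q; setting this equal to 29 gives Q = 5.6 and P = 43.
With perfect price discrimination, output is the efficient level Q = 11.2 (where demand meets MC), but every buyer pays their willingness to pay: CS = 0 and PS = total surplus.
Change in total output: 11.2 − 5.6 = 5.6.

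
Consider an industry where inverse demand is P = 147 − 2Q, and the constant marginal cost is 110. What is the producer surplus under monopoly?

PS = 171.125

Monopoly sets MR = MC: 147 − 4Q = 110 ⇒ Q = 9.25, P = 147 − 2·9.25 = 128.5.
PS = (128.5 − 110)·9.25 = 171.125.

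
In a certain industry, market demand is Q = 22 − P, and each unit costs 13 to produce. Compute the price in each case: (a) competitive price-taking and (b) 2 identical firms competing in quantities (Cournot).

Competition: P = 13; Cournot: P = 16

Inverting demand: P = 22 − Q.
Competitive firms price at marginal cost: P = 13, giving Q = 9.
In a 2-firm Cournot equilibrium, symmetry and the first-order condition give q = (22 − 13)/(3) = 3. So Q = 6 and P = 16.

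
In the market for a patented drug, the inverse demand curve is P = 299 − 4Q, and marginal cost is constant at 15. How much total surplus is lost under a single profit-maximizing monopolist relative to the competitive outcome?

Competitive firms price at marginal cost: P = 15, giving Q = 71.
Monopoly sets MR = MC: 299 − 8Q = 15 ⇒ Q = 35.5, P = 299 − 4·35.5 = 157.
DWL is the triangle between Q = 35.5 and Q = 71: ½·(71 − 35.5)·(157 − 15) = 2520.5.

DWL = 2520.5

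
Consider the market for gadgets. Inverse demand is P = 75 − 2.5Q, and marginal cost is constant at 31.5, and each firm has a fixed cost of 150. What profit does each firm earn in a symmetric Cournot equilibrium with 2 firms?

π_i = −65.9

In a 2-firm Cournot equilibrium, symmetry and the first-order condition give q = (75 − 31.5)/(7.5) = 5.8. So Q = 11.6 and P = 46.
Each firm's profit = (46 − 31.5)·5.8 − 150 = −65.9.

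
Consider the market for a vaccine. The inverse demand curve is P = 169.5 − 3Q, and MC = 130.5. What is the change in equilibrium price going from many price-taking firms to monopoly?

P rises by 19.5

Under competition P = MC = 130.5, so Q = (169.5 − 130.5)/3 = 13.
A monopolist chooses Q where MR = MC. MR = 169.5 − 6Q; setting this equal to 130.5 gives Q = 6.5 and P = 150.
Change in equilibrium price: 150 − 130.5 = 19.5.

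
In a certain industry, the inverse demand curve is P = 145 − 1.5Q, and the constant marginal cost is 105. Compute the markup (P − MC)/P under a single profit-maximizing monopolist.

Lerner index = 0.16

A monopolist chooses Q where MR = MC. MR = 145 − 3Q; setting this equal to 105 gives Q = 40/3 and P = 125.
Lerner index = (P − MC)/P = (125 − 105)/125 = 0.16.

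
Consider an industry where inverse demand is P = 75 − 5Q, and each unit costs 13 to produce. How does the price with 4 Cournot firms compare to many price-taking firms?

Cournot with 4 identical firms: the symmetric best-response condition is 75 − 25q = 13. Each firm produces q = 2.48, total output Q = 9.92, price P = 25.4.
Competitive firms price at marginal cost: P = 13, giving Q = 12.4.

Cournot: P = 25.4; Competition: P = 13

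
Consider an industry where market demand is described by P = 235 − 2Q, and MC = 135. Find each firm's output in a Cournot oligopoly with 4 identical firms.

q_i = 10

With 4 symmetric Cournot firms, each firm's FOC gives 235 − 10q = 135, so q = 10, Q = 4·10 = 40, and P = 155.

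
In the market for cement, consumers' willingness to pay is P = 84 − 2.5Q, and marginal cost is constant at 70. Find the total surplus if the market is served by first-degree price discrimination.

TS = 39.2

A perfectly discriminating monopolist sells every unit with P(Q) ≥ MC(Q), so output equals the competitive quantity Q = 5.6. Each buyer pays their reservation price, so CS = 0 and the firm captures all surplus.
TS = 39.2 (equal to competitive TS).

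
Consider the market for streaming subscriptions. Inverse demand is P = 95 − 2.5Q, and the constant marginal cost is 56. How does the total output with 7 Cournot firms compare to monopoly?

Cournot: Q = 13.65; Monopoly: Q = 7.8

Cournot with 7 identical firms: the symmetric best-response condition is 95 − 20q = 56. Each firm produces q = 1.95, total output Q = 13.65, price P = 60.875.
Monopoly sets MR = MC: 95 − 5Q = 56 ⇒ Q = 7.8, P = 95 − 2.5·7.8 = 75.5.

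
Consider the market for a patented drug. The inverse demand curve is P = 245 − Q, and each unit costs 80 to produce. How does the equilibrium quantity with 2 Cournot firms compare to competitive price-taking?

Cournot: Q = 110; Competition: Q = 165

In a 2-firm Cournot equilibrium, symmetry and the first-order condition give q = (245 − 80)/(3) = 55. So Q = 110 and P = 135.
Competitive firms price at marginal cost: P = 80, giving Q = 165.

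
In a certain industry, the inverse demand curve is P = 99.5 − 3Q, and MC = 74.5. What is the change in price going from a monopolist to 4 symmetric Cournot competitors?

P falls by 7.5

A monopolist chooses Q where MR = MC. MR = 99.5 − 6Q; setting this equal to 74.5 gives Q = 25/6 and P = 87.
Cournot with 4 identical firms: the symmetric best-response condition is 99.5 − 15q = 74.5. Each firm produces q = 5/3, total output Q = 20/3, price P = 79.5.
Change in price: 79.5 − 87 = −7.5.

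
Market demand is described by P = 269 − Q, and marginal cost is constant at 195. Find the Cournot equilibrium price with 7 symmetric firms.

With 7 symmetric Cournot firms, each firm's FOC gives 269 − 8q = 195, so q = 9.25, Q = 7·9.25 = 64.75, and P = 204.25.

P = 204.25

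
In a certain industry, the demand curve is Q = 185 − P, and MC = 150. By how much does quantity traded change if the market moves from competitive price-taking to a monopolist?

Q falls by 17.5

Inverting demand: P = 185 − Q.
Competitive firms price at marginal cost: P = 150, giving Q = 35.
Monopoly sets MR = MC: 185 − 2Q = 150 ⇒ Q = 17.5, P = 185 − 17.5 = 167.5.
Change in quantity traded: 17.5 − 35 = −17.5.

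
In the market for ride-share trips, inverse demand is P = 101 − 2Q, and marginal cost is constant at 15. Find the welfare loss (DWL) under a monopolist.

DWL = 462.25

Competitive firms price at marginal cost: P = 15, giving Q = 43.
A monopolist chooses Q where MR = MC. MR = 101 − 4Q; setting this equal to 15 gives Q = 21.5 and P = 58.
DWL is the triangle between Q = 21.5 and Q = 43: ½·(43 − 21.5)·(58 − 15) = 462.25.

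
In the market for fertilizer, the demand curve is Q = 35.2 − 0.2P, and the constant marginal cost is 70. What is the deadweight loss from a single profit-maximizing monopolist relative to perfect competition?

DWL = 280.9

Inverting demand: P = 176 − 5Q.
Under competition P = MC = 70, so Q = (176 − 70)/5 = 21.2.
A monopolist chooses Q where MR = MC. MR = 176 − 10Q; setting this equal to 70 gives Q = 10.6 and P = 123.
DWL is the triangle between Q = 10.6 and Q = 21.2: ½·(21.2 − 10.6)·(123 − 70) = 280.9.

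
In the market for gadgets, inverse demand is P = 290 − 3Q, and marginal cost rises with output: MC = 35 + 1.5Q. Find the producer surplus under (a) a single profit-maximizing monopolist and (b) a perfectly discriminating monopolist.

Monopoly: PS = 4335; Perfect PD: PS = 7225

A monopolist chooses Q where MR = MC. MR = 290 − 6Q; setting this equal to 35 + 1.5Q gives Q = 34 and P = 188.
PS = P·Q − VC(Q) = 188·34 − (35·34 + ½·1.5·34²) = 4335.
Under first-degree price discrimination the firm charges each unit its demand price and produces up to where P = MC, i.e. Q = 170/3. Consumer surplus is zero; producer surplus equals total surplus.
PS = ½·(290 − 35)·170/3 = 7225.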